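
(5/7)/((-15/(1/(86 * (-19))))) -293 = -10054001/34314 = -293.00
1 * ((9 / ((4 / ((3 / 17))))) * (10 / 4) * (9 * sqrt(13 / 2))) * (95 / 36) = 12825 * sqrt(26) / 1088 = 60.11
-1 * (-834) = 834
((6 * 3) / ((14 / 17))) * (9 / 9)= 153 / 7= 21.86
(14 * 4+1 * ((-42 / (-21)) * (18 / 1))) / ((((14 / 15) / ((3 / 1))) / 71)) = 146970 / 7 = 20995.71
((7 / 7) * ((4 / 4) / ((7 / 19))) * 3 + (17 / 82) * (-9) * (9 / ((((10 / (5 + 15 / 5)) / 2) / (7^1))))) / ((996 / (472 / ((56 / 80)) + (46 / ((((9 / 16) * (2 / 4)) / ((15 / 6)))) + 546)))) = -4416975011 / 15007230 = -294.32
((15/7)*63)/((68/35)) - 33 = 2481/68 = 36.49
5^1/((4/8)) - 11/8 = 69/8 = 8.62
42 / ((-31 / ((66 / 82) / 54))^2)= 847 / 87233814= 0.00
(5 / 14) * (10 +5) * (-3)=-225 / 14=-16.07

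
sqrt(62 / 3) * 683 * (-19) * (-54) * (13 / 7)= 5916278.29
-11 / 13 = -0.85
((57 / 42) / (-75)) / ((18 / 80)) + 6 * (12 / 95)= 12164 / 17955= 0.68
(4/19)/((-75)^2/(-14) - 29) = -56/114589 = -0.00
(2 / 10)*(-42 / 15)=-14 / 25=-0.56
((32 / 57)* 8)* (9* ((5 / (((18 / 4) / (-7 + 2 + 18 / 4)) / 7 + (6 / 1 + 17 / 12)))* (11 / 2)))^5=106057438925800513536 / 220262074117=481505676.14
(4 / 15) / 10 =2 / 75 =0.03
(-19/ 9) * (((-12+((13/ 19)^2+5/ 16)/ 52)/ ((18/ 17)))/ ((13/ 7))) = 142788695/ 11097216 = 12.87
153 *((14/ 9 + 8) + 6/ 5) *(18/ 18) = 8228/ 5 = 1645.60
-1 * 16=-16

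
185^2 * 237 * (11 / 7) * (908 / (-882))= -13502652350 / 1029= -13122111.13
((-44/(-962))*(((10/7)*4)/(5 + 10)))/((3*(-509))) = -176/15424227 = -0.00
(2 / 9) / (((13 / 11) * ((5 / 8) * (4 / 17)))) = 748 / 585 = 1.28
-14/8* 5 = -35/4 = -8.75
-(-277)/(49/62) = 17174/49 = 350.49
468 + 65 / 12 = 5681 / 12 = 473.42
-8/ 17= -0.47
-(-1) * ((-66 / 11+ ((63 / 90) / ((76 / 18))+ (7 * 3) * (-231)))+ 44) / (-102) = 107581 / 2280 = 47.18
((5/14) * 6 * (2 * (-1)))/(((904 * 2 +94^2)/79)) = -395/12418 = -0.03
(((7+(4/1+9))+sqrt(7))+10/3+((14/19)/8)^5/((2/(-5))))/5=5.20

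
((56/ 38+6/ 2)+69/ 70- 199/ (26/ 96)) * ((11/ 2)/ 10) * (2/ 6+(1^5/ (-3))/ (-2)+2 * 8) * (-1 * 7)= 4577345421/ 98800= 46329.41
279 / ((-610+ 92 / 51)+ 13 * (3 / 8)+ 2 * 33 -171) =-113832 / 288995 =-0.39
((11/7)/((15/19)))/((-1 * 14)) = -209/1470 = -0.14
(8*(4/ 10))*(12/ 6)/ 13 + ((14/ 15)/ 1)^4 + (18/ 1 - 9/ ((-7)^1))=94610731/ 4606875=20.54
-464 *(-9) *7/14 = 2088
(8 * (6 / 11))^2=19.04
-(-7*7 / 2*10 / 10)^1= 49 / 2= 24.50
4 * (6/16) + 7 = 17/2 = 8.50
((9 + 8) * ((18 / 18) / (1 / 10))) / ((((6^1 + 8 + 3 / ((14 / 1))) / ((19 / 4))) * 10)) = 5.68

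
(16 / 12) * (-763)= -3052 / 3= -1017.33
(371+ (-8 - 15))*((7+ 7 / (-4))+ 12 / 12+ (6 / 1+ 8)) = 7047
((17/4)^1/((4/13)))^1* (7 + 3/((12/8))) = 1989/16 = 124.31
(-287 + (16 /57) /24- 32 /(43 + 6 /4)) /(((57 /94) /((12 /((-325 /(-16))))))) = -26341771904 /93977325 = -280.30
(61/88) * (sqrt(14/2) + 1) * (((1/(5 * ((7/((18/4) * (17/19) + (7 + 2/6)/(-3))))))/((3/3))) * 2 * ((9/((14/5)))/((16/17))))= 561017/2621696 + 561017 * sqrt(7)/2621696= 0.78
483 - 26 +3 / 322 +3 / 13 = 1914007 / 4186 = 457.24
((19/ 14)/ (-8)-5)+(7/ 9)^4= -3529907/ 734832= -4.80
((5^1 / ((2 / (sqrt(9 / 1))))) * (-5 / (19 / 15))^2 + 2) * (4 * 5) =858190 / 361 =2377.26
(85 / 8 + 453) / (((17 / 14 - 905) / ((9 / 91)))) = -33381 / 657956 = -0.05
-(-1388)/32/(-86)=-347/688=-0.50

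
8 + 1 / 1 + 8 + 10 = 27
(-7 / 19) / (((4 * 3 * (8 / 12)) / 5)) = -0.23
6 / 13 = 0.46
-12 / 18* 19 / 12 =-19 / 18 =-1.06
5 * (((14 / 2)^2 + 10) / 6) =295 / 6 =49.17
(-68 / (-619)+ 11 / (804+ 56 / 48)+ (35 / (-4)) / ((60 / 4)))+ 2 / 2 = 0.54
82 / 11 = 7.45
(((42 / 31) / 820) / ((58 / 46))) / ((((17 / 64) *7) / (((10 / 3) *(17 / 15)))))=1472 / 552885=0.00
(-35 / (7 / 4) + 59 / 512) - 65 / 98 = -515509 / 25088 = -20.55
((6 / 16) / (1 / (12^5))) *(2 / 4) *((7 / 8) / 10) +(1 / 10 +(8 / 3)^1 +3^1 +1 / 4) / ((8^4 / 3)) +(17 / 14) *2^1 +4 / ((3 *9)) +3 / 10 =12650383489 / 3096576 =4085.28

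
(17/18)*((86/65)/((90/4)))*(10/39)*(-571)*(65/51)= -98212/9477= -10.36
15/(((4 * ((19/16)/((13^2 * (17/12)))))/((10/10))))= 14365/19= 756.05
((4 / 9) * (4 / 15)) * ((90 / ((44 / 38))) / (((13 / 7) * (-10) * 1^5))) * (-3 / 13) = 1064 / 9295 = 0.11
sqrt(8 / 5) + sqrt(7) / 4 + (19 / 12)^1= sqrt(7) / 4 + 2*sqrt(10) / 5 + 19 / 12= 3.51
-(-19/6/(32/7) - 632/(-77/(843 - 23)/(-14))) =199005623/2112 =94226.15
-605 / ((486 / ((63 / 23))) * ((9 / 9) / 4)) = -8470 / 621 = -13.64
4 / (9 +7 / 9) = 9 / 22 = 0.41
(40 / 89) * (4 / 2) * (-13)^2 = 13520 / 89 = 151.91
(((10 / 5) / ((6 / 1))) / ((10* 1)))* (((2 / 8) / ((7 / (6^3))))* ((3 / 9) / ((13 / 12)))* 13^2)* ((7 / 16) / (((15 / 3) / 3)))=351 / 100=3.51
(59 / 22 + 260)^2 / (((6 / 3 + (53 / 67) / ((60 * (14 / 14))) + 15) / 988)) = 2550850715580 / 636581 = 4007110.98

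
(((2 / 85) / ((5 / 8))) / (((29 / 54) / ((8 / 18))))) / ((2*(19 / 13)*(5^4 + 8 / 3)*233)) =0.00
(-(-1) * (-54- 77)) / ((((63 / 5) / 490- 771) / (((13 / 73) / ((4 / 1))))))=22925 / 3030522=0.01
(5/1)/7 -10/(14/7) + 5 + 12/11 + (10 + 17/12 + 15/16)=52333/3696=14.16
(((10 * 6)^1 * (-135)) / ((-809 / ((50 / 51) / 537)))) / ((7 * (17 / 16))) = 720000 / 292952653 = 0.00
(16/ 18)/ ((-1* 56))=-1/ 63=-0.02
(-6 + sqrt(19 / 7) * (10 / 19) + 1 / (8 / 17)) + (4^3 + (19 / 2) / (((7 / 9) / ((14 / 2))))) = 10 * sqrt(133) / 133 + 1165 / 8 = 146.49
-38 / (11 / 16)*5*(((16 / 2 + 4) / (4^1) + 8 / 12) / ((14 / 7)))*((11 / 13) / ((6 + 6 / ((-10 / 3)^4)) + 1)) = -83600000 / 1374477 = -60.82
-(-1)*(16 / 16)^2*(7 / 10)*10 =7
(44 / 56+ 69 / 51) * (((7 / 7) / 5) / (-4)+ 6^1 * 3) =182731 / 4760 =38.39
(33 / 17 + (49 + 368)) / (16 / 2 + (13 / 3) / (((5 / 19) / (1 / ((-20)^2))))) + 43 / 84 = 3624756557 / 68896716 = 52.61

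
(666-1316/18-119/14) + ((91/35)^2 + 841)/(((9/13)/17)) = 3210241/150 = 21401.61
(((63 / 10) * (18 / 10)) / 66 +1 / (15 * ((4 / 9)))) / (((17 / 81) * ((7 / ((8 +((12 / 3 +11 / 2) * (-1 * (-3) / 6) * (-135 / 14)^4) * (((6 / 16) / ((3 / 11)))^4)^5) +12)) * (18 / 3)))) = 874919.81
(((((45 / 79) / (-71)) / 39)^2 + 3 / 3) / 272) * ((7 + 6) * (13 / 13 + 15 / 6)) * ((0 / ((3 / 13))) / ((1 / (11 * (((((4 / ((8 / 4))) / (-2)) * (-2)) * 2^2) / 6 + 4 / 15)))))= 0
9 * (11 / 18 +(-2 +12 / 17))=-209 / 34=-6.15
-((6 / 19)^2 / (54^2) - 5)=146204 / 29241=5.00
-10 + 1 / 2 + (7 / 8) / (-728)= -7905 / 832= -9.50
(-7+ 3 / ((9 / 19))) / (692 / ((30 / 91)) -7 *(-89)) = -10 / 40831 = -0.00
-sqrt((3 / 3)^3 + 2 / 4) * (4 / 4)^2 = -sqrt(6) / 2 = -1.22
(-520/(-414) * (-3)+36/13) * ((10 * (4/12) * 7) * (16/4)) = -250880/2691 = -93.23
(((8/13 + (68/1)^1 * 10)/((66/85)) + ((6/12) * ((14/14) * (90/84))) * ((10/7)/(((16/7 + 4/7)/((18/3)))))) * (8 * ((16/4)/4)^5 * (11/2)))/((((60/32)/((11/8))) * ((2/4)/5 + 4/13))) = 232065350/3339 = 69501.45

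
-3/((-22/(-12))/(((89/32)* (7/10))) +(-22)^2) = -5607/906356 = -0.01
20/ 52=5/ 13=0.38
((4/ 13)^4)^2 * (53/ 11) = 3473408/ 8973037931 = 0.00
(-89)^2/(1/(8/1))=63368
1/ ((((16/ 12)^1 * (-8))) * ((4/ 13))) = -39/ 128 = -0.30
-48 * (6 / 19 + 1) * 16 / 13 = -19200 / 247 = -77.73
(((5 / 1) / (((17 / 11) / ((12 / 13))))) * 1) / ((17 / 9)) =5940 / 3757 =1.58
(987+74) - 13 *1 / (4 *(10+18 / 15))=1060.71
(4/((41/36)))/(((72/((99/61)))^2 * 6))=363/1220488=0.00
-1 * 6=-6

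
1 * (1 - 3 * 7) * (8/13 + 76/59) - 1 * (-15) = -17695/767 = -23.07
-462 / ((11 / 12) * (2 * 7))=-36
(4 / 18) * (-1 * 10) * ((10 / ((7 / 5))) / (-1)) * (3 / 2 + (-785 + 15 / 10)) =-782000 / 63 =-12412.70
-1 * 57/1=-57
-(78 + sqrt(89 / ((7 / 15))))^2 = -(sqrt(9345) + 546)^2 / 49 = -8429.06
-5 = -5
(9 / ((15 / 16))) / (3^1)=3.20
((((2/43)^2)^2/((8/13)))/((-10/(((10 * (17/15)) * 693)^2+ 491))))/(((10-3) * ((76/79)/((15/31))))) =-190053971367/56382866092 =-3.37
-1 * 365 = -365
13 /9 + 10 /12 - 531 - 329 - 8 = -15583 /18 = -865.72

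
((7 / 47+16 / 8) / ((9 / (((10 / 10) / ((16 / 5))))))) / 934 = 505 / 6321312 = 0.00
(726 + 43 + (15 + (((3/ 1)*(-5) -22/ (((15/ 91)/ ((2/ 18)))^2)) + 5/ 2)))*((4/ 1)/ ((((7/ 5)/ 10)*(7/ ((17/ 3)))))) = 1887463148/ 107163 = 17613.01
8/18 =4/9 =0.44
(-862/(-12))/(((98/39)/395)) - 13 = 2210637/196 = 11278.76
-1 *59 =-59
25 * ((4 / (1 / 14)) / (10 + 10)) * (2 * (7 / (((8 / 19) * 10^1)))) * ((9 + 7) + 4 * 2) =5586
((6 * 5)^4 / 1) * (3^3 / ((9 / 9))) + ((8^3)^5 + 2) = 35184393958834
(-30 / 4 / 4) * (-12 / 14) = 1.61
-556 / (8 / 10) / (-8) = 695 / 8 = 86.88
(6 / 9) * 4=8 / 3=2.67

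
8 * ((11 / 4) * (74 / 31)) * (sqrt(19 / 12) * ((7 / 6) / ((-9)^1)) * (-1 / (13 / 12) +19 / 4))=-566951 * sqrt(57) / 130572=-32.78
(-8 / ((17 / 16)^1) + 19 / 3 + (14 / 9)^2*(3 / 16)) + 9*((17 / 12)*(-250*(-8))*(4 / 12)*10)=156058637 / 1836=84999.26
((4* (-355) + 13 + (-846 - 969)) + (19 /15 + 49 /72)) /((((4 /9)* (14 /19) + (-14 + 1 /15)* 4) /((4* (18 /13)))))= 198226449 /615836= 321.88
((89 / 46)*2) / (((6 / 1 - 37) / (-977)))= 86953 / 713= 121.95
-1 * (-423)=423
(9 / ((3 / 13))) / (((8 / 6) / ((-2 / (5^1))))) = -117 / 10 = -11.70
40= 40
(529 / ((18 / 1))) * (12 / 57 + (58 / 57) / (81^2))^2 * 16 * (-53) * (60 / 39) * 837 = -863287433427632000 / 606054784959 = -1424437.95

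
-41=-41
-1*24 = -24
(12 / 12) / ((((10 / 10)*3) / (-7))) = -7 / 3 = -2.33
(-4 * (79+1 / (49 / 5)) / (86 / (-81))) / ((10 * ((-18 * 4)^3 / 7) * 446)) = -323 / 257752320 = -0.00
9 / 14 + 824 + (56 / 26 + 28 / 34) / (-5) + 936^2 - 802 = 13553546193 / 15470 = 876118.05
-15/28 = -0.54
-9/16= -0.56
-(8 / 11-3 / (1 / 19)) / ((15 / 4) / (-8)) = -19808 / 165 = -120.05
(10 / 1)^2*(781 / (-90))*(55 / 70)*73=-3135715 / 63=-49773.25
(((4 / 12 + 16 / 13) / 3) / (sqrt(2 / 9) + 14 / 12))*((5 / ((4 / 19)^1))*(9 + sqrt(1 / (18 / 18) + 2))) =-17385*sqrt(2) / 533 - 5795*sqrt(6) / 1599 + 40565*sqrt(3) / 3198 + 121695 / 1066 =81.13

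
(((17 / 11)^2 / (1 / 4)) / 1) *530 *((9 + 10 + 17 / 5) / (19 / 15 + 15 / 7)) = 720511680 / 21659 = 33266.16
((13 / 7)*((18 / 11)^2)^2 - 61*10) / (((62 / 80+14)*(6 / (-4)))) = 26.92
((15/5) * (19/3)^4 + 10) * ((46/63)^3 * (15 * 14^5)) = 99655851715840/6561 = 15189125394.88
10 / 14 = 5 / 7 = 0.71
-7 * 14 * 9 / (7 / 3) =-378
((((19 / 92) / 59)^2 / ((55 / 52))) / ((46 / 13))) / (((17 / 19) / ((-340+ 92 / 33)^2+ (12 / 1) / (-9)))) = 35885306319343 / 86249585702610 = 0.42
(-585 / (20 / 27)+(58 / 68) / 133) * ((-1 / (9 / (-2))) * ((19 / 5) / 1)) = -7142441 / 10710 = -666.89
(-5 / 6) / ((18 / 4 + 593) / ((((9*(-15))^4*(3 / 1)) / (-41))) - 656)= 332150625 / 261468981799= 0.00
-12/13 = -0.92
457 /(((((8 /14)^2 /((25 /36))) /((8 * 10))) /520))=363886250 /9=40431805.56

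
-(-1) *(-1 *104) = -104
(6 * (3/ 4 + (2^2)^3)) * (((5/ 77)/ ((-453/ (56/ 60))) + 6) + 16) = 42589442/ 4983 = 8546.95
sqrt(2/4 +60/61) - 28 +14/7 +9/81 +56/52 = -2903/117 +sqrt(22082)/122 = -23.59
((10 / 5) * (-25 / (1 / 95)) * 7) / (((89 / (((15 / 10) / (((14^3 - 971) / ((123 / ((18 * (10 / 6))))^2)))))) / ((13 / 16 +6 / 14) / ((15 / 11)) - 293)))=15672818629 / 10099008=1551.92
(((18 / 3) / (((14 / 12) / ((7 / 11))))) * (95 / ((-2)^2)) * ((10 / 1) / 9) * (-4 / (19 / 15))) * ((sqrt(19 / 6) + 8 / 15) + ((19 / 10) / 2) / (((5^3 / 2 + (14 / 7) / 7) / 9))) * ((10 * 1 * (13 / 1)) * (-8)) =55640000 / 293 + 520000 * sqrt(114) / 11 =694632.22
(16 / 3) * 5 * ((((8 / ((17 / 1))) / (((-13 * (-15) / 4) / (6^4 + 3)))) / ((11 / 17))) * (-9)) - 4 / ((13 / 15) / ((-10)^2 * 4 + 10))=-71976 / 11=-6543.27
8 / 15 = 0.53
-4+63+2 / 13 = 769 / 13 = 59.15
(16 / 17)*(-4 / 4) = -16 / 17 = -0.94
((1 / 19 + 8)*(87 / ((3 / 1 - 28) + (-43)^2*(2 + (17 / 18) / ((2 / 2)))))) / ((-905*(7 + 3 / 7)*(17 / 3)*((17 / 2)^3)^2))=-4735584 / 526323762725324005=-0.00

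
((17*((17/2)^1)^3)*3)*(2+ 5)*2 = 1753941/4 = 438485.25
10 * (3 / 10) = 3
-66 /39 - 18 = -256 /13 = -19.69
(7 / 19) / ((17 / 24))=168 / 323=0.52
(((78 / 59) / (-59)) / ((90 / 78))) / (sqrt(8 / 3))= -169 * sqrt(6) / 34810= -0.01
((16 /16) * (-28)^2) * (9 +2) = 8624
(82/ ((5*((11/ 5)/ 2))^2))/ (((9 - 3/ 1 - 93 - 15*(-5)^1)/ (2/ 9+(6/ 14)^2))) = -14678/ 160083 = -0.09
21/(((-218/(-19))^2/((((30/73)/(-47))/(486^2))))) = -12635/2139605662968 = -0.00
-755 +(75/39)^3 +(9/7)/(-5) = -57528623/76895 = -748.15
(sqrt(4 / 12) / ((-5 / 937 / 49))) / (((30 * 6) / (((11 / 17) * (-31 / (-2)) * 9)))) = -15656333 * sqrt(3) / 10200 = -2658.58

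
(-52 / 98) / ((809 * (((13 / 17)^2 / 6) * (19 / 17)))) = -58956 / 9791327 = -0.01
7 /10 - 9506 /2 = -47523 /10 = -4752.30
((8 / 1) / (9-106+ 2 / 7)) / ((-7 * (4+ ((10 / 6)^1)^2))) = 0.00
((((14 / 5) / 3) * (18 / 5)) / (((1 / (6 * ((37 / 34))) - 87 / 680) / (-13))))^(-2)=90535225 / 271749686068224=0.00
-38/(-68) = 19/34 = 0.56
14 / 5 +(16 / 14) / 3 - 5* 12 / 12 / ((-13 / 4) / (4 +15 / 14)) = 14992 / 1365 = 10.98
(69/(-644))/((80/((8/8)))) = -3/2240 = -0.00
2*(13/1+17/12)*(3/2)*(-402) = -34773/2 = -17386.50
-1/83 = -0.01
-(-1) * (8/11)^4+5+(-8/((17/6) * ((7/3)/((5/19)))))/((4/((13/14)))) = 1206312957/231723107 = 5.21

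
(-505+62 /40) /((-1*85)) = 10069 /1700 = 5.92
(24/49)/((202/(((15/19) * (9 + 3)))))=2160/94031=0.02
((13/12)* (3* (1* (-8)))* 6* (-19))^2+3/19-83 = 166919050/19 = 8785213.16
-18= -18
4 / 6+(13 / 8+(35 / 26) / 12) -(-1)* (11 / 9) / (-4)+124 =29507 / 234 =126.10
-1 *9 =-9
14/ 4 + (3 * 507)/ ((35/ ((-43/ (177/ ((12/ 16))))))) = -36493/ 8260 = -4.42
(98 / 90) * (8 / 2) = 196 / 45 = 4.36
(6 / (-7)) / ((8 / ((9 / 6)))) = -9 / 56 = -0.16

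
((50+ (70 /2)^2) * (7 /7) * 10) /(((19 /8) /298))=1599789.47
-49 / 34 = -1.44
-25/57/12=-25/684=-0.04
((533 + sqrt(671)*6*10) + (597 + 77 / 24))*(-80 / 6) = -800*sqrt(671)-135985 / 9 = -35832.38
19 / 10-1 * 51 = -49.10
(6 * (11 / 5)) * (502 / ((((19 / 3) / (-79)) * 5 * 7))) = -7852284 / 3325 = -2361.59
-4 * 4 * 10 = -160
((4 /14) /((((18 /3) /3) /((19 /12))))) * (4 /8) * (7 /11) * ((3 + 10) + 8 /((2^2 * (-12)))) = 0.92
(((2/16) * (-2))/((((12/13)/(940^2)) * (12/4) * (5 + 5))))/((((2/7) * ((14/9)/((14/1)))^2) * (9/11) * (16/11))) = -121616495/64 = -1900257.73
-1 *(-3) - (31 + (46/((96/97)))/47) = -65399/2256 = -28.99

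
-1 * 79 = -79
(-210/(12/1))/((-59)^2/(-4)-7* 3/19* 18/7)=266/13271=0.02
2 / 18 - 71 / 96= -181 / 288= -0.63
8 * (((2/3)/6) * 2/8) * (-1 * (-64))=128/9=14.22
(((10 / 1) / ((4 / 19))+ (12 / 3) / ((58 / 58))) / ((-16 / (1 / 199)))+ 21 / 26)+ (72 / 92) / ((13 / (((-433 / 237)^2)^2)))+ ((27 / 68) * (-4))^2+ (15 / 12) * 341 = 82990513751623422211 / 192895883829765792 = 430.23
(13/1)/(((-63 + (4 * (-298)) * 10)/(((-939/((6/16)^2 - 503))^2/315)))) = -5216653312/434396836814045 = -0.00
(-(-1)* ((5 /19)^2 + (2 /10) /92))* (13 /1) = 154193 /166060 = 0.93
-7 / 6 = -1.17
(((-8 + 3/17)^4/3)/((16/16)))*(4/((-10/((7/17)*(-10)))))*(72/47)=210269284512/66733279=3150.89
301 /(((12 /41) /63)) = 259161 /4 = 64790.25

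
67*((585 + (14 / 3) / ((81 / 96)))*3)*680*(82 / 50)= 17870026136 / 135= 132370563.97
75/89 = 0.84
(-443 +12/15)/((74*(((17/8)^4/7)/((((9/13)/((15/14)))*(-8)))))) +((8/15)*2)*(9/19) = 211994648304/19082460475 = 11.11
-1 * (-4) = 4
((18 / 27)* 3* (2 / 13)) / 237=4 / 3081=0.00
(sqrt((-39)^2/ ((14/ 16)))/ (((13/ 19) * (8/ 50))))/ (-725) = -57 * sqrt(14)/ 406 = -0.53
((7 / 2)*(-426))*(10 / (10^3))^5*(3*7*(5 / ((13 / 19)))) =-594909 / 26000000000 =-0.00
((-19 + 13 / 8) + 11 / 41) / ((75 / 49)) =-274939 / 24600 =-11.18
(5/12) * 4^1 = 5/3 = 1.67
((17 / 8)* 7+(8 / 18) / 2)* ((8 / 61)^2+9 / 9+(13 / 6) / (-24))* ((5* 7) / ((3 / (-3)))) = -18895696015 / 38579328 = -489.79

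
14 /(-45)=-14 /45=-0.31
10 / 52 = 5 / 26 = 0.19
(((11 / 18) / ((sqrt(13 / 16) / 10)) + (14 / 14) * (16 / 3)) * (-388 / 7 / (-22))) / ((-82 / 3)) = -1940 * sqrt(13) / 11193- 1552 / 3157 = -1.12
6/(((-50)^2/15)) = 9/250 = 0.04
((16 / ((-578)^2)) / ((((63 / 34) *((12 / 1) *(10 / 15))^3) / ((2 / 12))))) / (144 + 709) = 1 / 101383567488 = 0.00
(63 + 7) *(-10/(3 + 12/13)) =-9100/51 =-178.43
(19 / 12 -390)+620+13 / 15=4649 / 20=232.45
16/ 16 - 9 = -8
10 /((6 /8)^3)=640 /27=23.70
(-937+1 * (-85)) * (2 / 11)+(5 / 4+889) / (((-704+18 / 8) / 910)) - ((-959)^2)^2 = -3730881774219645 / 4411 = -845813143101.26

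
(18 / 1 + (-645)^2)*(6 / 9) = 277362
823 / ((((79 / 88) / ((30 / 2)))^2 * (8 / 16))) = 2867990400 / 6241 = 459540.20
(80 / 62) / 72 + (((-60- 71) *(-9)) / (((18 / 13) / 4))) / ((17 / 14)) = 13303921 / 4743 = 2804.96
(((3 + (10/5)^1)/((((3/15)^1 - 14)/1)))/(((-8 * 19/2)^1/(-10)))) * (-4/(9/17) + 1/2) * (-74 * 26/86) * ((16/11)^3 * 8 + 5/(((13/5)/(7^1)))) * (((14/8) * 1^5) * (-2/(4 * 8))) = 31.34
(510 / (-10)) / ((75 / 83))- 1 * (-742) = 17139 / 25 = 685.56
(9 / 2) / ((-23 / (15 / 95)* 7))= -27 / 6118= -0.00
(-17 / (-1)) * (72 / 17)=72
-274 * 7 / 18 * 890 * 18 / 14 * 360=-43894800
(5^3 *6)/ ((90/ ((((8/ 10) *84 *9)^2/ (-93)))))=-1016064/ 31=-32776.26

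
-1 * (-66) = 66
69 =69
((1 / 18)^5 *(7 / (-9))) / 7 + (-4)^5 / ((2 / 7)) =-60949905409 / 17006112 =-3584.00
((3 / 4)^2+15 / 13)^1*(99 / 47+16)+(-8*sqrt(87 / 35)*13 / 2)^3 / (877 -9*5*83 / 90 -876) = 303807 / 9776+8155264*sqrt(3045) / 33075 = 13637.12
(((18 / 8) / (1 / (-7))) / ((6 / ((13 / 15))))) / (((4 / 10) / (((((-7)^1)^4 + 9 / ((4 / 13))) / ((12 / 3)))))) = -884611 / 256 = -3455.51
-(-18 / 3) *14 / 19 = 84 / 19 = 4.42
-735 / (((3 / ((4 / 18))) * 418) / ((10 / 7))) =-350 / 1881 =-0.19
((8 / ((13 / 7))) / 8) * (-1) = -7 / 13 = -0.54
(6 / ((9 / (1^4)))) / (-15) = -2 / 45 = -0.04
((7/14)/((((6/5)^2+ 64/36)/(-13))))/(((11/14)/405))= -8292375/7964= -1041.23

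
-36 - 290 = -326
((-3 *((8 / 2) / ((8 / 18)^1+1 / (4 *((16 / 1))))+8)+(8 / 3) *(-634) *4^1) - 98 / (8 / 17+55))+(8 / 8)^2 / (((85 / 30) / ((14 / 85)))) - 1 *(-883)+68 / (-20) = -257168049436 / 43331793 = -5934.86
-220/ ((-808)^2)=-55/ 163216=-0.00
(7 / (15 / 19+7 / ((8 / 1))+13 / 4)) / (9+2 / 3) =1064 / 7221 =0.15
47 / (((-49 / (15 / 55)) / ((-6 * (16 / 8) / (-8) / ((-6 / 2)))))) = 141 / 1078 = 0.13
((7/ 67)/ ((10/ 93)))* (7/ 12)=0.57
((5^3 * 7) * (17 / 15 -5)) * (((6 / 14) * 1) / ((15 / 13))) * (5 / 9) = -18850 / 27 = -698.15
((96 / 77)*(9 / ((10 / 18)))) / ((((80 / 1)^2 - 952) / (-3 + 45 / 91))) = -73872 / 7952945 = -0.01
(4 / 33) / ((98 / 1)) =2 / 1617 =0.00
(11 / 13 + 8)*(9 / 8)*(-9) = -9315 / 104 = -89.57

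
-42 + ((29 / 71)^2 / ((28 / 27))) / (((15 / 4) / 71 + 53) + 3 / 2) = -323378175 / 7700021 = -42.00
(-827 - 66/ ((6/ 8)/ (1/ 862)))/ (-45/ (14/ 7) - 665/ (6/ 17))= 1069443/ 2465320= 0.43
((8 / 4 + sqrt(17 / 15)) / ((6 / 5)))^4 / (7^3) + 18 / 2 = 275 * sqrt(255) / 71442 + 36256993 / 4000752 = 9.12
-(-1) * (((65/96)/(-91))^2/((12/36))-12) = -1806311/150528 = -12.00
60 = 60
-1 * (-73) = 73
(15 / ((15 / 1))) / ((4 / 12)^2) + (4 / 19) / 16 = 685 / 76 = 9.01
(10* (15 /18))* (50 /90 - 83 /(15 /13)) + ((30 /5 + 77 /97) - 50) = -1670977 /2619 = -638.02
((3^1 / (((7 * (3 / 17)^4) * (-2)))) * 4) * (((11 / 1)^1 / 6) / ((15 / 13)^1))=-11943503 / 8505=-1404.29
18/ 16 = 9/ 8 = 1.12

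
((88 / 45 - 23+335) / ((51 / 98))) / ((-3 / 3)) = -1384544 / 2295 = -603.29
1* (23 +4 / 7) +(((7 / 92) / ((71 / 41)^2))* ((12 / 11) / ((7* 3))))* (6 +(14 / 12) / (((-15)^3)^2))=14386847827863619 / 610146414281250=23.58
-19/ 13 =-1.46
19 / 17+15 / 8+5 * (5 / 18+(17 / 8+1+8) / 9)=1616 / 153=10.56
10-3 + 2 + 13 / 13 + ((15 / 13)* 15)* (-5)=-995 / 13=-76.54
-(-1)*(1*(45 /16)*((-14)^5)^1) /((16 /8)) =-756315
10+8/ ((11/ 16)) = 238/ 11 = 21.64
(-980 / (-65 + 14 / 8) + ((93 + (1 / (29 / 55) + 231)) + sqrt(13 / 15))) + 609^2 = sqrt(195) / 15 + 2723658680 / 7337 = 371223.32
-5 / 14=-0.36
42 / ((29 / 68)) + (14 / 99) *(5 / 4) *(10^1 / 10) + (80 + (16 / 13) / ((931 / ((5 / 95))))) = 178.66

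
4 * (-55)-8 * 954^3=-6946005532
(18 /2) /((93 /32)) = 96 /31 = 3.10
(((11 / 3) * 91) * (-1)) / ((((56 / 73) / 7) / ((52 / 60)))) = -949949 / 360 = -2638.75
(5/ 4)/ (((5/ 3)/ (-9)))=-6.75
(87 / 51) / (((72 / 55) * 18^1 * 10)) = 319 / 44064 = 0.01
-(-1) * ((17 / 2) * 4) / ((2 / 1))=17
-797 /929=-0.86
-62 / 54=-31 / 27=-1.15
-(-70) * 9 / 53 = 630 / 53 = 11.89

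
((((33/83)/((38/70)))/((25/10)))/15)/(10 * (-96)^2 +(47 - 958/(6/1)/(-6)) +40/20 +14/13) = 36036/170184990725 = 0.00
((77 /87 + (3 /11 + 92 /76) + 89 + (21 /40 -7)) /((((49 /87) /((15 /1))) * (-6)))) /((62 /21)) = -185233809 /1451296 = -127.63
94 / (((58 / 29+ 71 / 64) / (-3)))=-18048 / 199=-90.69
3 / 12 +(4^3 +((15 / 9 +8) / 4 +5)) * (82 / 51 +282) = 12395801 / 612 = 20254.58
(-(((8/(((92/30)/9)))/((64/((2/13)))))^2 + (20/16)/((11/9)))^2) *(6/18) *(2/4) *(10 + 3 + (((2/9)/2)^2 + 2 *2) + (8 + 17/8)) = -905124035577049625/190139045299027968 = -4.76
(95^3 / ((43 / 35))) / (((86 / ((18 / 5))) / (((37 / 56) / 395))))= 57101175 / 1168568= 48.86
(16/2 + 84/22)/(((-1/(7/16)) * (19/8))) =-455/209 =-2.18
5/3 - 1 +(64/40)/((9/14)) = 142/45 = 3.16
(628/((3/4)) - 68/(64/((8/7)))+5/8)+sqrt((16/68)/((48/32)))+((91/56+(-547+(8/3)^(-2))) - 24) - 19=248.91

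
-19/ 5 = -3.80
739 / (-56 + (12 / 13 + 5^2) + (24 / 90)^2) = -2161575 / 87767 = -24.63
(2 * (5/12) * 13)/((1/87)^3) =14267565/2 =7133782.50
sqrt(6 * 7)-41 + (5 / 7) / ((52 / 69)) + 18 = -8027 / 364 + sqrt(42) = -15.57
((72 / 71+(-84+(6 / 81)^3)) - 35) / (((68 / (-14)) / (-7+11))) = 2308374922 / 23757381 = 97.16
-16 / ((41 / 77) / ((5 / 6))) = -3080 / 123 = -25.04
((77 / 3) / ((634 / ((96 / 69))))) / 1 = 1232 / 21873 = 0.06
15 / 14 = 1.07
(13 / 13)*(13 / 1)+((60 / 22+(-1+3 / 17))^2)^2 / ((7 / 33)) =58302188129 / 778165157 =74.92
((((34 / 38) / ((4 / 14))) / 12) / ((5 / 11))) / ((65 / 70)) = 9163 / 14820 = 0.62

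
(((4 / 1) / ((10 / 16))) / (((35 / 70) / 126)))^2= 65028096 / 25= 2601123.84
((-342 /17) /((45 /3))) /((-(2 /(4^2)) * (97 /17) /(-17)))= -15504 /485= -31.97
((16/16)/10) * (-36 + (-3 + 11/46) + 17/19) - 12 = -27595/1748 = -15.79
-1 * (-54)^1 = 54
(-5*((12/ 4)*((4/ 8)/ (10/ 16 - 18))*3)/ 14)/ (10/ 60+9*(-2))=-540/ 104111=-0.01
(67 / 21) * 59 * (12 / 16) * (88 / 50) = 43483 / 175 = 248.47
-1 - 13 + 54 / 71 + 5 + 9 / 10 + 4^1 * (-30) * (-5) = 420789 / 710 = 592.66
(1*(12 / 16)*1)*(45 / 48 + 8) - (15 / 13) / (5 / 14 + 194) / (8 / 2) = 5057219 / 754624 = 6.70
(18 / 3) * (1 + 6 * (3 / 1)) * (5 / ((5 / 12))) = 1368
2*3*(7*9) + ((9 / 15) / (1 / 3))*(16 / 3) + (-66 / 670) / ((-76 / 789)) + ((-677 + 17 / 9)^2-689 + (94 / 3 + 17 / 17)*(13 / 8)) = 1878830950741 / 4124520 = 455527.18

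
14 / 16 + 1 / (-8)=0.75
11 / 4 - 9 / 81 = 95 / 36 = 2.64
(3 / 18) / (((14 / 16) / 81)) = 108 / 7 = 15.43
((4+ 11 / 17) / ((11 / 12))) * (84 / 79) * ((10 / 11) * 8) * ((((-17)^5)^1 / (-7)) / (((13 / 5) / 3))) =14432428800 / 1573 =9175097.77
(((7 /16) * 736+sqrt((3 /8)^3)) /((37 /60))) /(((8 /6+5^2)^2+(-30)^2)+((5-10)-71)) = 405 * sqrt(6) /4042472+24840 /72187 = 0.34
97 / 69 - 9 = -524 / 69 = -7.59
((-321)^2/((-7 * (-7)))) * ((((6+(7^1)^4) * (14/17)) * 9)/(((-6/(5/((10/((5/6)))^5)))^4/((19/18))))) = 327248198125/65695311230579933693607936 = 0.00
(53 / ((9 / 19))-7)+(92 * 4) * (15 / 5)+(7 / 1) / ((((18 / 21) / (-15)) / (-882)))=983285 / 9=109253.89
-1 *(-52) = 52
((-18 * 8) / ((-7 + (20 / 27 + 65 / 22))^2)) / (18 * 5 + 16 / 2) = -25404192 / 188815081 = -0.13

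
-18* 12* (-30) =6480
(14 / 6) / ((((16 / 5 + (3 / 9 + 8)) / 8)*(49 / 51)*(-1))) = -2040 / 1211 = -1.68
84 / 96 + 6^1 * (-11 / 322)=863 / 1288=0.67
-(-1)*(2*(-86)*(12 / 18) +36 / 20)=-1693 / 15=-112.87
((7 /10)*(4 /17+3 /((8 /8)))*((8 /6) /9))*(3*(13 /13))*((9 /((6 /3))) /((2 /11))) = 847 /34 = 24.91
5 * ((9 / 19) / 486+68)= 340.00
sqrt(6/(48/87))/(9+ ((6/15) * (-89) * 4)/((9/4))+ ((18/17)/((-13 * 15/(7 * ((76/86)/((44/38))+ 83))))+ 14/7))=-4703985 * sqrt(174)/1043770036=-0.06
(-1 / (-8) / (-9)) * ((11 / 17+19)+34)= -38 / 51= -0.75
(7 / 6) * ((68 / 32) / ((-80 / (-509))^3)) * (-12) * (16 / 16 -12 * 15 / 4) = 172620747761 / 512000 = 337149.90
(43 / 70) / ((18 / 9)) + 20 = 20.31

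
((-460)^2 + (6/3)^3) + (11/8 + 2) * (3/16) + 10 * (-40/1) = 27034705/128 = 211208.63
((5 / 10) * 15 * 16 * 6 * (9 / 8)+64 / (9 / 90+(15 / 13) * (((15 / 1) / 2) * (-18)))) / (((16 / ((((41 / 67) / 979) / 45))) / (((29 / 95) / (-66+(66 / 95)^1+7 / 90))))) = -1948015985 / 592229946550396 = -0.00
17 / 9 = 1.89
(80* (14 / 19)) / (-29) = -1120 / 551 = -2.03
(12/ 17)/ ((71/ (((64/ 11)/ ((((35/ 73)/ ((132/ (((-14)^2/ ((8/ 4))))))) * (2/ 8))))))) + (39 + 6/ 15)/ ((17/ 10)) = 49320946/ 2070005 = 23.83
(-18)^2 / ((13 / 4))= 1296 / 13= 99.69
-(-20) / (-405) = -4 / 81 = -0.05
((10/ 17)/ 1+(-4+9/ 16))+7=1129/ 272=4.15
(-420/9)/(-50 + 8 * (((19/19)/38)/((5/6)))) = 6650/7089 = 0.94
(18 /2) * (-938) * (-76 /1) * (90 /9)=6415920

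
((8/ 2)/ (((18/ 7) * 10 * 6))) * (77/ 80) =539/ 21600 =0.02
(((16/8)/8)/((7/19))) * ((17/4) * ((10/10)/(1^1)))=323/112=2.88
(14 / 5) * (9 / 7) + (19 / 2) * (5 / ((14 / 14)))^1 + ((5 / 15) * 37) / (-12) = 50.07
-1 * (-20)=20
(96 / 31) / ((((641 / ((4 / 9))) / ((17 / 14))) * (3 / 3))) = 1088 / 417291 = 0.00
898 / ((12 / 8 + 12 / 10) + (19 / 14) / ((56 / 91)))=502880 / 2747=183.07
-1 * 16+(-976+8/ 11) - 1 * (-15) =-10739/ 11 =-976.27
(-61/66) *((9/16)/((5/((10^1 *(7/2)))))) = -1281/352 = -3.64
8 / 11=0.73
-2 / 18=-0.11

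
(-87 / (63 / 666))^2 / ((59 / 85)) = 3523066740 / 2891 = 1218632.56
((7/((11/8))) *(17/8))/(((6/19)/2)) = 2261/33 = 68.52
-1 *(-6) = 6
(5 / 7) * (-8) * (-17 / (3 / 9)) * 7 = 2040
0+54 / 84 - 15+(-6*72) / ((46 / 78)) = -240495 / 322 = -746.88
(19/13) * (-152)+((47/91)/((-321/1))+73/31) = -199038470/905541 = -219.80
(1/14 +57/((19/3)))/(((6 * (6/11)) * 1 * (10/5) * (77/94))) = 5969/3528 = 1.69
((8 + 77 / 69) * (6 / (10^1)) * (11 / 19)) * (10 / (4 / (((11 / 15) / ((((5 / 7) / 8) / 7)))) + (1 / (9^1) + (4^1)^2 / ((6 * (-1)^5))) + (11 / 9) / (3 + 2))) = -671281380 / 47518069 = -14.13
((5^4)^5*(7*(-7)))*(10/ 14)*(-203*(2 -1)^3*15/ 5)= 2032756805419921875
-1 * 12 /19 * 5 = -60 /19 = -3.16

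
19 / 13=1.46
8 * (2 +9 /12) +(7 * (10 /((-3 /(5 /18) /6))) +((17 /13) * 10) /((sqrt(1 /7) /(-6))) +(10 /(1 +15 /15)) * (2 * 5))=298 /9- 1020 * sqrt(7) /13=-174.48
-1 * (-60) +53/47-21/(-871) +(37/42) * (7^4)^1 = 534551687/245622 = 2176.32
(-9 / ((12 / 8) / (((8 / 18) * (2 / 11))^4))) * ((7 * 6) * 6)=-0.06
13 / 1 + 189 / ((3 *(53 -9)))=635 / 44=14.43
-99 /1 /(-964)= 99 /964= 0.10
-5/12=-0.42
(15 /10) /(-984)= -1 /656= -0.00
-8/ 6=-1.33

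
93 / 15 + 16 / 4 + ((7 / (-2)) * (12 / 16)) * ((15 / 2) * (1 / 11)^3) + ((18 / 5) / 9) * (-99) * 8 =-32648343 / 106480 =-306.61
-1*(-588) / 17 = 588 / 17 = 34.59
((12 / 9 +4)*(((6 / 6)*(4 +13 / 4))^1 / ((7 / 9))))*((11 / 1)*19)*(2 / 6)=24244 / 7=3463.43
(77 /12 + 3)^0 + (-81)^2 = 6562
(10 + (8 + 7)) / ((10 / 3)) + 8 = 15.50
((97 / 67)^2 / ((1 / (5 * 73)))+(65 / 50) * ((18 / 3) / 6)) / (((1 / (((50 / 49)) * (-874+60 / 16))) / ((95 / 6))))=-18960511914775 / 1759688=-10774928.23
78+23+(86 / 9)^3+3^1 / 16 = 11357147 / 11664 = 973.69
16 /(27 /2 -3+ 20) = 32 /61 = 0.52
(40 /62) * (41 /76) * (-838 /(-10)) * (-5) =-85895 /589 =-145.83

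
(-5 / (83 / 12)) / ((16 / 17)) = -255 / 332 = -0.77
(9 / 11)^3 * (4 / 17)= 2916 / 22627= 0.13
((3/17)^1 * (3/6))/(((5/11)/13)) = 429/170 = 2.52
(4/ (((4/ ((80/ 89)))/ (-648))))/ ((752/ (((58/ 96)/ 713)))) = -3915/ 5964958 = -0.00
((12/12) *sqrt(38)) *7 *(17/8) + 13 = 13 + 119 *sqrt(38)/8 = 104.70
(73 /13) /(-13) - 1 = -242 /169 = -1.43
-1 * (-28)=28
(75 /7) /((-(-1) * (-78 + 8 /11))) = -33 /238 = -0.14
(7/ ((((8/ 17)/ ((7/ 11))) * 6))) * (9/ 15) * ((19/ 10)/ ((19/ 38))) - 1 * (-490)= 2171827/ 4400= 493.60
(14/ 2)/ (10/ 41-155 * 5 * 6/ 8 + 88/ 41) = -1148/ 94933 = -0.01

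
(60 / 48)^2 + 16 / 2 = 153 / 16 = 9.56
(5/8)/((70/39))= 39/112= 0.35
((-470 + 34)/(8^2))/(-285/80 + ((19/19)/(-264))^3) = 125348256/65549089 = 1.91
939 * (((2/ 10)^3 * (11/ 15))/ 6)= 3443/ 3750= 0.92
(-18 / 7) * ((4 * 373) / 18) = -1492 / 7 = -213.14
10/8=5/4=1.25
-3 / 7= -0.43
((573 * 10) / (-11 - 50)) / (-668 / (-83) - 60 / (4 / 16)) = 237795 / 587186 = 0.40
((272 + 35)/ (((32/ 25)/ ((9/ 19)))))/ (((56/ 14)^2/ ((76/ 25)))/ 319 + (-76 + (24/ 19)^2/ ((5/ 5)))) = -1.53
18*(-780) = -14040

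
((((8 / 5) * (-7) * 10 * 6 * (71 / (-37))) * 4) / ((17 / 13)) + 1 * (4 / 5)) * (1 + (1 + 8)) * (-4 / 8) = -12407636 / 629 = -19725.97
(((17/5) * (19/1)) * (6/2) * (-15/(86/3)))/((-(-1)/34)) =-148257/43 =-3447.84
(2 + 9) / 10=11 / 10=1.10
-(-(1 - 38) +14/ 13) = -495/ 13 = -38.08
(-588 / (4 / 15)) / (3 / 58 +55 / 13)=-1662570 / 3229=-514.89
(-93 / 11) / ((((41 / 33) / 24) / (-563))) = 3769848 / 41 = 91947.51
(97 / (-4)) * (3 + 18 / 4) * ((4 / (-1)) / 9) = 485 / 6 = 80.83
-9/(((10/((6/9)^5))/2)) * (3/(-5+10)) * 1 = -32/225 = -0.14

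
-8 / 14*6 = -24 / 7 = -3.43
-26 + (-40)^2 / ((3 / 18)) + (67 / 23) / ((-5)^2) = 5505117 / 575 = 9574.12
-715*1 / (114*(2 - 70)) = 0.09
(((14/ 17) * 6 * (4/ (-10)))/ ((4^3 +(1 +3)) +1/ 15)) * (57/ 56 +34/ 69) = -17511/ 399211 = -0.04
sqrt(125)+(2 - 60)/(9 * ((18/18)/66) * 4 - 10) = 319/52+5 * sqrt(5) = 17.31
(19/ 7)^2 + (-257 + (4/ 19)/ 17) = -3950740/ 15827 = -249.62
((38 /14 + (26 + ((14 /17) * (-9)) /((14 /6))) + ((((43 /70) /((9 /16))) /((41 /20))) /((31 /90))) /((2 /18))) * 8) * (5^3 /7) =5967849000 /1058743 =5636.73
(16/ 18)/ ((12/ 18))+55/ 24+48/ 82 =1381/ 328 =4.21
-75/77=-0.97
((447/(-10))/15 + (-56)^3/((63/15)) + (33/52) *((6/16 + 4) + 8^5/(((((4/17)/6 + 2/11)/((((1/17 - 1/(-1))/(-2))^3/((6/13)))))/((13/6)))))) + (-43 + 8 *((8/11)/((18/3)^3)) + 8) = -2971548857596691/27672559200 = -107382.51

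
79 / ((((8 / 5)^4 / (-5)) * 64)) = -246875 / 262144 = -0.94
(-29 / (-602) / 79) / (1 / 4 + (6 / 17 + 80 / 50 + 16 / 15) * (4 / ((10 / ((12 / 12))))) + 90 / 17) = 0.00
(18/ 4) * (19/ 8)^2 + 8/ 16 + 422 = 57329/ 128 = 447.88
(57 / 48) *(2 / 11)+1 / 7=221 / 616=0.36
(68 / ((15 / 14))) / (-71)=-952 / 1065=-0.89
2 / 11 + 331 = 3643 / 11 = 331.18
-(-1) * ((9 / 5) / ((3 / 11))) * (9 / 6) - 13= -31 / 10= -3.10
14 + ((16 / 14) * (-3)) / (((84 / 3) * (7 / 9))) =13.84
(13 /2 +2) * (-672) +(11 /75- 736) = -483589 /75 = -6447.85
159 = 159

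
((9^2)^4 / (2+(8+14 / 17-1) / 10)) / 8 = 3658971285 / 1892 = 1933917.17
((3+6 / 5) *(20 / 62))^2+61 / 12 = 6.92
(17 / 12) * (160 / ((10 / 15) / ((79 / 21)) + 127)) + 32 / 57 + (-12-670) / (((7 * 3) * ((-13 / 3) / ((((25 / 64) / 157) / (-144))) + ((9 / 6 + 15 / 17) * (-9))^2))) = 1337621903945456 / 570763936259811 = 2.34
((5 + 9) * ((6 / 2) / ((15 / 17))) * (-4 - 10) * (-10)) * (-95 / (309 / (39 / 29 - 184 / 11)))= 3106523560 / 98571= 31515.59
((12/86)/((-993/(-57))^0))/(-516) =-1/3698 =-0.00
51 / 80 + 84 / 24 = 331 / 80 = 4.14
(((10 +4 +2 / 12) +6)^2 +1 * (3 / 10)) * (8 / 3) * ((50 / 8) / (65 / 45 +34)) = 366295 / 1914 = 191.38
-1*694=-694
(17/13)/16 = 17/208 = 0.08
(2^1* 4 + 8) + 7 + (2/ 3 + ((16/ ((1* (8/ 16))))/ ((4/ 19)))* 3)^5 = 4826172445705589/ 243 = 19860791957636.17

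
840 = 840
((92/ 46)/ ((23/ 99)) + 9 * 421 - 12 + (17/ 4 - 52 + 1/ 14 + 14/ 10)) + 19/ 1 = 12101823/ 3220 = 3758.33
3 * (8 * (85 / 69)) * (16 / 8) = 1360 / 23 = 59.13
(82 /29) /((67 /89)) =7298 /1943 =3.76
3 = 3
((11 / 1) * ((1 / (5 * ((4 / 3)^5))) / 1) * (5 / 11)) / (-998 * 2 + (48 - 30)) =-243 / 2025472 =-0.00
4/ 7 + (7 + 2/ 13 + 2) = 885/ 91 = 9.73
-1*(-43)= 43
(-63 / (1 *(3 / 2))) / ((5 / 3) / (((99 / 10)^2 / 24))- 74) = 205821 / 360637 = 0.57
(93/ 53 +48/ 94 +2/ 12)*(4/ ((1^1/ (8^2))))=4652672/ 7473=622.60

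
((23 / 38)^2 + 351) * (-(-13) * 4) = 6595849 / 361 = 18271.05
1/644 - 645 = -415379/644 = -645.00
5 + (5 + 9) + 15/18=119/6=19.83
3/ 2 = 1.50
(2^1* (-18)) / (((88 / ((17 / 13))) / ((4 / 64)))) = -0.03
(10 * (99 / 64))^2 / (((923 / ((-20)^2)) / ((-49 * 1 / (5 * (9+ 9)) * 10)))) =-33350625 / 59072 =-564.58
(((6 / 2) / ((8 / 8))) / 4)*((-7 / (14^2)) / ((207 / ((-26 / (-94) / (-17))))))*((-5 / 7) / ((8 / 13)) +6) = 3523 / 345781632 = 0.00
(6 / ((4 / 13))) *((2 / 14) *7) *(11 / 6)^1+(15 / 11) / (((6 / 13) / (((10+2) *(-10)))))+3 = -13895 / 44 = -315.80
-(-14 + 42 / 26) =161 / 13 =12.38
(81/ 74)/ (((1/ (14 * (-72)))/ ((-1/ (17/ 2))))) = 81648/ 629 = 129.81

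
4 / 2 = 2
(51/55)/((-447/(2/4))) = -17/16390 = -0.00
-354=-354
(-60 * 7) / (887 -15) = -105 / 218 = -0.48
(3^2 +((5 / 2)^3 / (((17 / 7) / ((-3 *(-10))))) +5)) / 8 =25.88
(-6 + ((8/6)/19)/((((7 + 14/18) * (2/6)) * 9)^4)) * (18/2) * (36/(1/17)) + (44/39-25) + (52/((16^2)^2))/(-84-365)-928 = -278121093643164892529/8180063324160000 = -33999.87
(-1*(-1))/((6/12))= 2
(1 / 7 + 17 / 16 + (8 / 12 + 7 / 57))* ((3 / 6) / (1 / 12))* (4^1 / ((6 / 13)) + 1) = 123105 / 1064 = 115.70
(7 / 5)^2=49 / 25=1.96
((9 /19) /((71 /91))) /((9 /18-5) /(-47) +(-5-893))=-76986 /113859647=-0.00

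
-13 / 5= -2.60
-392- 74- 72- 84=-622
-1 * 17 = -17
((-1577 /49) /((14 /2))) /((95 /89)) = -7387 /1715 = -4.31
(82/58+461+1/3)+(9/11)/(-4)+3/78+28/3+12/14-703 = -80199631/348348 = -230.23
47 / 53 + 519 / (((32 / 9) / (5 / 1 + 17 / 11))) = 2230135 / 2332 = 956.32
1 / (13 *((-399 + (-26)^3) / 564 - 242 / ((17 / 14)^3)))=-0.00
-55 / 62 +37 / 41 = 39 / 2542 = 0.02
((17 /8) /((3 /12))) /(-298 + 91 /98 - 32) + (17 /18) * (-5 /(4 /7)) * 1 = -161749 /19512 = -8.29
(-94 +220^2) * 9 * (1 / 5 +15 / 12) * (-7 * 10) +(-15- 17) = -44127563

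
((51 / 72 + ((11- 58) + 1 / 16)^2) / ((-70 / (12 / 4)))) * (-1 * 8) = 1692547 / 2240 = 755.60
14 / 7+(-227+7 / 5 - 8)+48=-918 / 5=-183.60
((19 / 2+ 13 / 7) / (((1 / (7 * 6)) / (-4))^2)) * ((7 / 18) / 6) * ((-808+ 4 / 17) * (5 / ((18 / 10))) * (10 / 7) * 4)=-40756576000 / 153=-266382849.67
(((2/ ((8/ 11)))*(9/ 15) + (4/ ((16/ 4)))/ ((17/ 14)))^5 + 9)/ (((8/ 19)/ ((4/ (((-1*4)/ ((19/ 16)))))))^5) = -2830094757995429164652718001/ 156114928127914803200000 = -18128.28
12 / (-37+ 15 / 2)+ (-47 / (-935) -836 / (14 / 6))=-138491489 / 386155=-358.64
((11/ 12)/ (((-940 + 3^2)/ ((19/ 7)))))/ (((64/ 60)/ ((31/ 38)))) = -1705/ 834176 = -0.00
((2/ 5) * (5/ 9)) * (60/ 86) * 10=200/ 129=1.55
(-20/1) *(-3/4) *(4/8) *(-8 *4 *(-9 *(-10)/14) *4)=-43200/7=-6171.43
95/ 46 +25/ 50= 59/ 23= 2.57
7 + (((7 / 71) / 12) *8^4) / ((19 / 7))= 19.40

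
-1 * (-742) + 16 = 758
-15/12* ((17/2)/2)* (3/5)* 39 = -1989/16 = -124.31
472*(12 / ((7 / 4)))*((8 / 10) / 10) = 45312 / 175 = 258.93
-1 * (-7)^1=7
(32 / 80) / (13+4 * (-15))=-2 / 235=-0.01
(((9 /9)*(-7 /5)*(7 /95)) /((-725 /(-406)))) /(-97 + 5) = 343 /546250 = 0.00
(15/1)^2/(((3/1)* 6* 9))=25/18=1.39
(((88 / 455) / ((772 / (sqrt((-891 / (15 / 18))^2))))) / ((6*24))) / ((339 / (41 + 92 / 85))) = 556479 / 2409894500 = 0.00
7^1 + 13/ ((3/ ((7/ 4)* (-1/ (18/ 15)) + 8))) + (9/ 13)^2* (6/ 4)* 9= 41.82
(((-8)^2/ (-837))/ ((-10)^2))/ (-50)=0.00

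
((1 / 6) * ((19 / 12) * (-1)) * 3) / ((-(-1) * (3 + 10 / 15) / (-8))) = 19 / 11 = 1.73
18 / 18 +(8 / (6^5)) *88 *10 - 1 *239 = -57614 / 243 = -237.09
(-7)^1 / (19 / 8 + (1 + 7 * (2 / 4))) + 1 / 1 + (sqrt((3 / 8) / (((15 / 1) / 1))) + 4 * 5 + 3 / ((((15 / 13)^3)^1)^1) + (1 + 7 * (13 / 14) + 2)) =sqrt(10) / 20 + 778009 / 24750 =31.59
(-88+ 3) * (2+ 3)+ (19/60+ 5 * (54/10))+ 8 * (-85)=-64661/60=-1077.68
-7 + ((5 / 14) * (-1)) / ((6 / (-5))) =-563 / 84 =-6.70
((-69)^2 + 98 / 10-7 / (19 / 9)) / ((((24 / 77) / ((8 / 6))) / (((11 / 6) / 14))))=54802231 / 20520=2670.67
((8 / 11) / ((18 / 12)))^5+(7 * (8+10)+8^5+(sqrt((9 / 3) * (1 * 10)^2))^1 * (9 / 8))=32913.51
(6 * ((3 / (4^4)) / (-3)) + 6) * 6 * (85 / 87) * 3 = 195075 / 1856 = 105.11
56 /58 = 28 /29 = 0.97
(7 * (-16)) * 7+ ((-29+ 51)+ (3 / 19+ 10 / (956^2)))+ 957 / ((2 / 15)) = 55703256875 / 8682392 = 6415.66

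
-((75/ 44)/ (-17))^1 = 75/ 748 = 0.10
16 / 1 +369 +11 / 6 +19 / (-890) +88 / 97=50207698 / 129495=387.72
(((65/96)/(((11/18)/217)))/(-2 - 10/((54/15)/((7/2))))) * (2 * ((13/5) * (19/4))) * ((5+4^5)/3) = -6452944407/37136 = -173765.20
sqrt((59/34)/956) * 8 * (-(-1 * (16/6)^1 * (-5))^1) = -80 * sqrt(479434)/12189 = -4.54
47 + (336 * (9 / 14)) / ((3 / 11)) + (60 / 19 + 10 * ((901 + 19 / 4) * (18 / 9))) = 360186 / 19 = 18957.16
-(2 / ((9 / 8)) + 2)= -34 / 9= -3.78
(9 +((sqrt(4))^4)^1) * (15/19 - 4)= -1525/19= -80.26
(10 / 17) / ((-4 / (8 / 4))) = -5 / 17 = -0.29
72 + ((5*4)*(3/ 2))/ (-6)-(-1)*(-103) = -36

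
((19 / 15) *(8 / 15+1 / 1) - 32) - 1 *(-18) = -2713 / 225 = -12.06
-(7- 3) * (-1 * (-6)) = -24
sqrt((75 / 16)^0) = 1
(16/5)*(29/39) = 464/195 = 2.38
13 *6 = 78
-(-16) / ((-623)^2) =16 / 388129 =0.00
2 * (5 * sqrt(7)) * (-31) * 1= -310 * sqrt(7)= -820.18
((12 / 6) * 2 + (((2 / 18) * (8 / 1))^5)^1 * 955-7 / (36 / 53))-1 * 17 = 119669081 / 236196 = 506.65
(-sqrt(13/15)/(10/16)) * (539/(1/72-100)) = 8.03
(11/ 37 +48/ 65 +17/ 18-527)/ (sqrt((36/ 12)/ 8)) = -22728107*sqrt(6)/ 64935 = -857.35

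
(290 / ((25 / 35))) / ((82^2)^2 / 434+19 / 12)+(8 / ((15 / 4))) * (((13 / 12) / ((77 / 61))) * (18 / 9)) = 3445628128312 / 939975425235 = 3.67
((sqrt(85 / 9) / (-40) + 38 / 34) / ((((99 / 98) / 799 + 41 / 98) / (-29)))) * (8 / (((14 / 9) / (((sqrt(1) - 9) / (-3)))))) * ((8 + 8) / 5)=-39777792 / 11735 + 1482944 * sqrt(85) / 58675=-3156.66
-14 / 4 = -7 / 2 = -3.50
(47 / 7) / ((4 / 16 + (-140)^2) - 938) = 188 / 522543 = 0.00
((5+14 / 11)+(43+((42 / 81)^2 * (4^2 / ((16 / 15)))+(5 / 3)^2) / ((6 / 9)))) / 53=106009 / 94446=1.12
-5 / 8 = -0.62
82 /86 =41 /43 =0.95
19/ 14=1.36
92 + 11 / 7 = 93.57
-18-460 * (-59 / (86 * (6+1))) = 8152 / 301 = 27.08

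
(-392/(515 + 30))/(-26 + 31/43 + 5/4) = 67424/2252485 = 0.03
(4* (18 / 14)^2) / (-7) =-324 / 343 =-0.94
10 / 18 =5 / 9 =0.56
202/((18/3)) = 101/3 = 33.67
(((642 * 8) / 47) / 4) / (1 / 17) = 21828 / 47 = 464.43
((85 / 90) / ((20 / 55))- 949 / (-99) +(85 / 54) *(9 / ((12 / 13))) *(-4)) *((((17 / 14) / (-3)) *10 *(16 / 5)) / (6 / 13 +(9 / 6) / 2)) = 68900728 / 130977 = 526.05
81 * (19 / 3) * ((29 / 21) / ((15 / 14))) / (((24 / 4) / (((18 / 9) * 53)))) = 58406 / 5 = 11681.20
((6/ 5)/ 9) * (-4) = -8/ 15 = -0.53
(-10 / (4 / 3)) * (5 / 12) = -25 / 8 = -3.12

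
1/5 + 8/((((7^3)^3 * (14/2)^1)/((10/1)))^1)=282475649/1412376245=0.20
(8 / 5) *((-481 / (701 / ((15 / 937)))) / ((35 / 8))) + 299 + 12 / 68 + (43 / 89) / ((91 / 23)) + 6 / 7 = 135721532745597 / 452176443355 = 300.15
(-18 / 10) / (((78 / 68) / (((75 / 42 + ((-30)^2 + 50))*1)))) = -10455 / 7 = -1493.57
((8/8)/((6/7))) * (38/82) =133/246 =0.54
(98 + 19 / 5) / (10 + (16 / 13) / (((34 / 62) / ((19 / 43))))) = 4837027 / 522270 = 9.26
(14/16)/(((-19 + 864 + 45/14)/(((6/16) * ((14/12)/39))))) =343/29640000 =0.00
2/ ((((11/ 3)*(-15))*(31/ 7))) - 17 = -17.01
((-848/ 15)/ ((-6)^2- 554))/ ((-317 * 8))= -53/ 1231545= -0.00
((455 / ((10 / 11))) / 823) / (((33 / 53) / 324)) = 316.45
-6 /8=-3 /4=-0.75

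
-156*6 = -936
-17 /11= -1.55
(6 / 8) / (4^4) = 3 / 1024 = 0.00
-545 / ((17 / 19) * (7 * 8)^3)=-10355 / 2985472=-0.00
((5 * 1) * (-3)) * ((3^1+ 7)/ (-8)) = 75/ 4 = 18.75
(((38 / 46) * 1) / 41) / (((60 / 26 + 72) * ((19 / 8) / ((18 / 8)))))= 39 / 151823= 0.00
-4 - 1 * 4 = -8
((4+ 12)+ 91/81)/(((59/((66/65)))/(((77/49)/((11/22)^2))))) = 1342616/724815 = 1.85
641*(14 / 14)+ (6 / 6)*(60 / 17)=644.53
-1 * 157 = -157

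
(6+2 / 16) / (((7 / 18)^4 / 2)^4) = 242879062193188503552 / 678223072849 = 358110881.09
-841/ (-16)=52.56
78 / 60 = 13 / 10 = 1.30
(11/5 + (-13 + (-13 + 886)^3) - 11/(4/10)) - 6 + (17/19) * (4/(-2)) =126414328473/190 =665338570.91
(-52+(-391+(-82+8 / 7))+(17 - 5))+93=-2932 / 7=-418.86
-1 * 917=-917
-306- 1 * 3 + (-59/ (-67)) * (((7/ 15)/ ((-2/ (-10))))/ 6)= -372241/ 1206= -308.66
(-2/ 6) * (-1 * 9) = 3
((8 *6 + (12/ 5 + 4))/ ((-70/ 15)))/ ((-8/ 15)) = 153/ 7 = 21.86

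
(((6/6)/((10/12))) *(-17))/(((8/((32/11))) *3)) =-136/55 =-2.47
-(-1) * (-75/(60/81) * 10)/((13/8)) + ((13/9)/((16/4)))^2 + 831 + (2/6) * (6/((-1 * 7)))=24503299/117936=207.77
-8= -8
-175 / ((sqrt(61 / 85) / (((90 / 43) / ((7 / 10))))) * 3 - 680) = 15802500 * sqrt(5185) / 3537354473339+ 910350000000 / 3537354473339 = 0.26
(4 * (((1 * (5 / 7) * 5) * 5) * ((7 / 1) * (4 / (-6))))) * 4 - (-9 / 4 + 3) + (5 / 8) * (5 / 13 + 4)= -1331.34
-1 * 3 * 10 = -30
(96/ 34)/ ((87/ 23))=368/ 493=0.75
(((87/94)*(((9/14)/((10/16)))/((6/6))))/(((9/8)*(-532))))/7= -348/1531495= -0.00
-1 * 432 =-432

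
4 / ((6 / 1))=2 / 3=0.67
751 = 751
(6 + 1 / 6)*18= 111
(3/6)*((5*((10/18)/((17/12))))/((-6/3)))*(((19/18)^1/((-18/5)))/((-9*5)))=-475/148716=-0.00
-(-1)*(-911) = -911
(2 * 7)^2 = 196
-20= -20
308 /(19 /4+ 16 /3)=336 /11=30.55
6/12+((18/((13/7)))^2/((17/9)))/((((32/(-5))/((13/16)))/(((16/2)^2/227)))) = -64219/50167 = -1.28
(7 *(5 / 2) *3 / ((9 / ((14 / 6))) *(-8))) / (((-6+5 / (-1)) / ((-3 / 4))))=-245 / 2112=-0.12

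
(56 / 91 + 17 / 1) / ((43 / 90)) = 36.87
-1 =-1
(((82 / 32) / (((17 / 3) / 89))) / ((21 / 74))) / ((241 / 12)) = 405039 / 57358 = 7.06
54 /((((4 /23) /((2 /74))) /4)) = 1242 /37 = 33.57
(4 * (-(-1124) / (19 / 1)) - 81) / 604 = 2957 / 11476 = 0.26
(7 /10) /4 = 7 /40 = 0.18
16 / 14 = 8 / 7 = 1.14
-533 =-533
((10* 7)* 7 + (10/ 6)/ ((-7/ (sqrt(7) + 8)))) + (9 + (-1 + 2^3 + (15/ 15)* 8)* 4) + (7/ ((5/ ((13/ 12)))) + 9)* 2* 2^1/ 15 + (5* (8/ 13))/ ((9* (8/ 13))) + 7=297914/ 525 - 5* sqrt(7)/ 21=566.83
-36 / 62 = -18 / 31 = -0.58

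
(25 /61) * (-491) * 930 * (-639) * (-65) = -474153176250 /61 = -7773002889.34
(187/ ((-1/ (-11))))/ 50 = 2057/ 50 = 41.14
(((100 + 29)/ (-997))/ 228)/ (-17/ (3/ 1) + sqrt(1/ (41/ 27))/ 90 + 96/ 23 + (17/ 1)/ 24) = 2729640 * sqrt(123)/ 3639913229519 + 2633657550/ 3639913229519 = 0.00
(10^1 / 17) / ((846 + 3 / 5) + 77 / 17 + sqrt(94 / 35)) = 12660550 / 18318735091 - 425 *sqrt(3290) / 18318735091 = 0.00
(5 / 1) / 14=5 / 14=0.36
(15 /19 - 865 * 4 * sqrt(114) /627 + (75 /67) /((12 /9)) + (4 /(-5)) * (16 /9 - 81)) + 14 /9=7.64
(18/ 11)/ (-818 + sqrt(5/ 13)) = -191412/ 95684677 -18 *sqrt(65)/ 95684677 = -0.00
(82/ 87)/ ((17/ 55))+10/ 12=11485/ 2958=3.88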